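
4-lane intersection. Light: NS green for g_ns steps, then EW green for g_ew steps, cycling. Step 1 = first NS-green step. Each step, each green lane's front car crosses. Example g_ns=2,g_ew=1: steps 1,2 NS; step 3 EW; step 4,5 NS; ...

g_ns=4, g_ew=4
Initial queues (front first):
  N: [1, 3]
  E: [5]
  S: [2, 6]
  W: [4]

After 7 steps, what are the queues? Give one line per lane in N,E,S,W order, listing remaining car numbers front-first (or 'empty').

Step 1 [NS]: N:car1-GO,E:wait,S:car2-GO,W:wait | queues: N=1 E=1 S=1 W=1
Step 2 [NS]: N:car3-GO,E:wait,S:car6-GO,W:wait | queues: N=0 E=1 S=0 W=1
Step 3 [NS]: N:empty,E:wait,S:empty,W:wait | queues: N=0 E=1 S=0 W=1
Step 4 [NS]: N:empty,E:wait,S:empty,W:wait | queues: N=0 E=1 S=0 W=1
Step 5 [EW]: N:wait,E:car5-GO,S:wait,W:car4-GO | queues: N=0 E=0 S=0 W=0

N: empty
E: empty
S: empty
W: empty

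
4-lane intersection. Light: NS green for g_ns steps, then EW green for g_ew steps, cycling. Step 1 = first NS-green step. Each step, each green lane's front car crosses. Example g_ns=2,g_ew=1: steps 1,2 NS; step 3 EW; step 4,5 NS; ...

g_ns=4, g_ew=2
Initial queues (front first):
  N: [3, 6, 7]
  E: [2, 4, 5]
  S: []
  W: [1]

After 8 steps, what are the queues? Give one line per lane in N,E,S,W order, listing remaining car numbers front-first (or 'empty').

Step 1 [NS]: N:car3-GO,E:wait,S:empty,W:wait | queues: N=2 E=3 S=0 W=1
Step 2 [NS]: N:car6-GO,E:wait,S:empty,W:wait | queues: N=1 E=3 S=0 W=1
Step 3 [NS]: N:car7-GO,E:wait,S:empty,W:wait | queues: N=0 E=3 S=0 W=1
Step 4 [NS]: N:empty,E:wait,S:empty,W:wait | queues: N=0 E=3 S=0 W=1
Step 5 [EW]: N:wait,E:car2-GO,S:wait,W:car1-GO | queues: N=0 E=2 S=0 W=0
Step 6 [EW]: N:wait,E:car4-GO,S:wait,W:empty | queues: N=0 E=1 S=0 W=0
Step 7 [NS]: N:empty,E:wait,S:empty,W:wait | queues: N=0 E=1 S=0 W=0
Step 8 [NS]: N:empty,E:wait,S:empty,W:wait | queues: N=0 E=1 S=0 W=0

N: empty
E: 5
S: empty
W: empty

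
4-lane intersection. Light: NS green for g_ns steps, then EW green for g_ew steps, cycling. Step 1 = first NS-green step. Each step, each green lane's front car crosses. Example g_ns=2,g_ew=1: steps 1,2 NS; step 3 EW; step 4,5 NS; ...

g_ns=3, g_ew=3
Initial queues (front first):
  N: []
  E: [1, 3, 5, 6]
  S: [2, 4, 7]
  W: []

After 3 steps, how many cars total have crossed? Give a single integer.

Answer: 3

Derivation:
Step 1 [NS]: N:empty,E:wait,S:car2-GO,W:wait | queues: N=0 E=4 S=2 W=0
Step 2 [NS]: N:empty,E:wait,S:car4-GO,W:wait | queues: N=0 E=4 S=1 W=0
Step 3 [NS]: N:empty,E:wait,S:car7-GO,W:wait | queues: N=0 E=4 S=0 W=0
Cars crossed by step 3: 3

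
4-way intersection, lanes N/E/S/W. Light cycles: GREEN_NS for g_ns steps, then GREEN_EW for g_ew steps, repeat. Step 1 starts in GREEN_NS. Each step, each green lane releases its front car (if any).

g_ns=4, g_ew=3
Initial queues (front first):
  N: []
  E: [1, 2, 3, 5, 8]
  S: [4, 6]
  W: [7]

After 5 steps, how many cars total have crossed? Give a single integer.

Answer: 4

Derivation:
Step 1 [NS]: N:empty,E:wait,S:car4-GO,W:wait | queues: N=0 E=5 S=1 W=1
Step 2 [NS]: N:empty,E:wait,S:car6-GO,W:wait | queues: N=0 E=5 S=0 W=1
Step 3 [NS]: N:empty,E:wait,S:empty,W:wait | queues: N=0 E=5 S=0 W=1
Step 4 [NS]: N:empty,E:wait,S:empty,W:wait | queues: N=0 E=5 S=0 W=1
Step 5 [EW]: N:wait,E:car1-GO,S:wait,W:car7-GO | queues: N=0 E=4 S=0 W=0
Cars crossed by step 5: 4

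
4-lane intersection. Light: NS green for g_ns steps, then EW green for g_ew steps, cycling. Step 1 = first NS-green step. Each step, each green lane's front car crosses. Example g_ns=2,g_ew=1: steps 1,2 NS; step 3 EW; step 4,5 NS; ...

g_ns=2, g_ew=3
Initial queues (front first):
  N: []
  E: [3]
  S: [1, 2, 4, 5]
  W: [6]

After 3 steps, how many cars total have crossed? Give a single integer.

Answer: 4

Derivation:
Step 1 [NS]: N:empty,E:wait,S:car1-GO,W:wait | queues: N=0 E=1 S=3 W=1
Step 2 [NS]: N:empty,E:wait,S:car2-GO,W:wait | queues: N=0 E=1 S=2 W=1
Step 3 [EW]: N:wait,E:car3-GO,S:wait,W:car6-GO | queues: N=0 E=0 S=2 W=0
Cars crossed by step 3: 4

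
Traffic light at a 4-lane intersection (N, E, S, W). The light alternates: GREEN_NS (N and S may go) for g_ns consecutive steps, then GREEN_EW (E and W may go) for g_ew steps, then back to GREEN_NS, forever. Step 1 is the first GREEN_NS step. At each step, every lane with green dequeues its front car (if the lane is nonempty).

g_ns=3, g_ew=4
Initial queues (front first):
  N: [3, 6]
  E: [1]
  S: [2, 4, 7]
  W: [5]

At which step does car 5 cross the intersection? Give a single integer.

Step 1 [NS]: N:car3-GO,E:wait,S:car2-GO,W:wait | queues: N=1 E=1 S=2 W=1
Step 2 [NS]: N:car6-GO,E:wait,S:car4-GO,W:wait | queues: N=0 E=1 S=1 W=1
Step 3 [NS]: N:empty,E:wait,S:car7-GO,W:wait | queues: N=0 E=1 S=0 W=1
Step 4 [EW]: N:wait,E:car1-GO,S:wait,W:car5-GO | queues: N=0 E=0 S=0 W=0
Car 5 crosses at step 4

4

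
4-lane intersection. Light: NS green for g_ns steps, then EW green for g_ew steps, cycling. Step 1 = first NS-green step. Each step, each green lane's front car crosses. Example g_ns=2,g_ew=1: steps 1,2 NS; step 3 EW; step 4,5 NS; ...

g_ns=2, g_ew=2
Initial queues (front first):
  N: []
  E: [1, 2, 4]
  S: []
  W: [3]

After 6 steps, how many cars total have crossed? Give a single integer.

Answer: 3

Derivation:
Step 1 [NS]: N:empty,E:wait,S:empty,W:wait | queues: N=0 E=3 S=0 W=1
Step 2 [NS]: N:empty,E:wait,S:empty,W:wait | queues: N=0 E=3 S=0 W=1
Step 3 [EW]: N:wait,E:car1-GO,S:wait,W:car3-GO | queues: N=0 E=2 S=0 W=0
Step 4 [EW]: N:wait,E:car2-GO,S:wait,W:empty | queues: N=0 E=1 S=0 W=0
Step 5 [NS]: N:empty,E:wait,S:empty,W:wait | queues: N=0 E=1 S=0 W=0
Step 6 [NS]: N:empty,E:wait,S:empty,W:wait | queues: N=0 E=1 S=0 W=0
Cars crossed by step 6: 3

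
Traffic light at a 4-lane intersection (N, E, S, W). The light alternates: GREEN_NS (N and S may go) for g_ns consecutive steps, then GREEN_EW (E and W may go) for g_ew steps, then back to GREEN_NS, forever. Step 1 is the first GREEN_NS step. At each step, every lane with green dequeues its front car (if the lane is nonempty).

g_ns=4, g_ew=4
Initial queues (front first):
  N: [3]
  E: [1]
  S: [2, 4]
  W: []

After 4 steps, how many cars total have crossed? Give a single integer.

Step 1 [NS]: N:car3-GO,E:wait,S:car2-GO,W:wait | queues: N=0 E=1 S=1 W=0
Step 2 [NS]: N:empty,E:wait,S:car4-GO,W:wait | queues: N=0 E=1 S=0 W=0
Step 3 [NS]: N:empty,E:wait,S:empty,W:wait | queues: N=0 E=1 S=0 W=0
Step 4 [NS]: N:empty,E:wait,S:empty,W:wait | queues: N=0 E=1 S=0 W=0
Cars crossed by step 4: 3

Answer: 3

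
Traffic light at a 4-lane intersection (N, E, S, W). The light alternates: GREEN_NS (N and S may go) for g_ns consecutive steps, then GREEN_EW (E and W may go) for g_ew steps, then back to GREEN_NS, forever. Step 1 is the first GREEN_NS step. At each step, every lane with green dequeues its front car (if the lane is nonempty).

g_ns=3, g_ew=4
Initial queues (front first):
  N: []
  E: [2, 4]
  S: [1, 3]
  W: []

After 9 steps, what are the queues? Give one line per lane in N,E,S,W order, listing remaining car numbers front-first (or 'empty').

Step 1 [NS]: N:empty,E:wait,S:car1-GO,W:wait | queues: N=0 E=2 S=1 W=0
Step 2 [NS]: N:empty,E:wait,S:car3-GO,W:wait | queues: N=0 E=2 S=0 W=0
Step 3 [NS]: N:empty,E:wait,S:empty,W:wait | queues: N=0 E=2 S=0 W=0
Step 4 [EW]: N:wait,E:car2-GO,S:wait,W:empty | queues: N=0 E=1 S=0 W=0
Step 5 [EW]: N:wait,E:car4-GO,S:wait,W:empty | queues: N=0 E=0 S=0 W=0

N: empty
E: empty
S: empty
W: empty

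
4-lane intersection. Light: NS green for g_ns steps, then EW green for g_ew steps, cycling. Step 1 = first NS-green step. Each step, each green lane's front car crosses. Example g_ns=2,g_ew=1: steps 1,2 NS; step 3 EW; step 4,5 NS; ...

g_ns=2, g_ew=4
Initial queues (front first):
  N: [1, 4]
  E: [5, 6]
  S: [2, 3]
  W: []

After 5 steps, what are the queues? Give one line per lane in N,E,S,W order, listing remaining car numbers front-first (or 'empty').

Step 1 [NS]: N:car1-GO,E:wait,S:car2-GO,W:wait | queues: N=1 E=2 S=1 W=0
Step 2 [NS]: N:car4-GO,E:wait,S:car3-GO,W:wait | queues: N=0 E=2 S=0 W=0
Step 3 [EW]: N:wait,E:car5-GO,S:wait,W:empty | queues: N=0 E=1 S=0 W=0
Step 4 [EW]: N:wait,E:car6-GO,S:wait,W:empty | queues: N=0 E=0 S=0 W=0

N: empty
E: empty
S: empty
W: empty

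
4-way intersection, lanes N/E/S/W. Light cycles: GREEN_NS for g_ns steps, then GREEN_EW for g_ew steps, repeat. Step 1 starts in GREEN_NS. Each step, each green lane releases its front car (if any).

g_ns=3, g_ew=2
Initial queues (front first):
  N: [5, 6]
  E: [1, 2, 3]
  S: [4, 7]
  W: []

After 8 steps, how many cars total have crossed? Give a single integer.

Step 1 [NS]: N:car5-GO,E:wait,S:car4-GO,W:wait | queues: N=1 E=3 S=1 W=0
Step 2 [NS]: N:car6-GO,E:wait,S:car7-GO,W:wait | queues: N=0 E=3 S=0 W=0
Step 3 [NS]: N:empty,E:wait,S:empty,W:wait | queues: N=0 E=3 S=0 W=0
Step 4 [EW]: N:wait,E:car1-GO,S:wait,W:empty | queues: N=0 E=2 S=0 W=0
Step 5 [EW]: N:wait,E:car2-GO,S:wait,W:empty | queues: N=0 E=1 S=0 W=0
Step 6 [NS]: N:empty,E:wait,S:empty,W:wait | queues: N=0 E=1 S=0 W=0
Step 7 [NS]: N:empty,E:wait,S:empty,W:wait | queues: N=0 E=1 S=0 W=0
Step 8 [NS]: N:empty,E:wait,S:empty,W:wait | queues: N=0 E=1 S=0 W=0
Cars crossed by step 8: 6

Answer: 6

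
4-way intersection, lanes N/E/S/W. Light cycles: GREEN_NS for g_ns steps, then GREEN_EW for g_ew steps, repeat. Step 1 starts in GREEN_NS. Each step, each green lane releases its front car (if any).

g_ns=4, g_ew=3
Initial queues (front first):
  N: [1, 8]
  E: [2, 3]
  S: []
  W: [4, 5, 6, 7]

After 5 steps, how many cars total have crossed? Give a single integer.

Step 1 [NS]: N:car1-GO,E:wait,S:empty,W:wait | queues: N=1 E=2 S=0 W=4
Step 2 [NS]: N:car8-GO,E:wait,S:empty,W:wait | queues: N=0 E=2 S=0 W=4
Step 3 [NS]: N:empty,E:wait,S:empty,W:wait | queues: N=0 E=2 S=0 W=4
Step 4 [NS]: N:empty,E:wait,S:empty,W:wait | queues: N=0 E=2 S=0 W=4
Step 5 [EW]: N:wait,E:car2-GO,S:wait,W:car4-GO | queues: N=0 E=1 S=0 W=3
Cars crossed by step 5: 4

Answer: 4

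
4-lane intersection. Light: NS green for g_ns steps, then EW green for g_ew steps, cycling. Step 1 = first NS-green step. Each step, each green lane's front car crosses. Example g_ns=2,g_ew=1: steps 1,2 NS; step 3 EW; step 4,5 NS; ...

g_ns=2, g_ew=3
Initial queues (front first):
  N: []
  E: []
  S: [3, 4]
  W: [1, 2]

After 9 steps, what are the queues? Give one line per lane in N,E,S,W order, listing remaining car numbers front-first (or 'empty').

Step 1 [NS]: N:empty,E:wait,S:car3-GO,W:wait | queues: N=0 E=0 S=1 W=2
Step 2 [NS]: N:empty,E:wait,S:car4-GO,W:wait | queues: N=0 E=0 S=0 W=2
Step 3 [EW]: N:wait,E:empty,S:wait,W:car1-GO | queues: N=0 E=0 S=0 W=1
Step 4 [EW]: N:wait,E:empty,S:wait,W:car2-GO | queues: N=0 E=0 S=0 W=0

N: empty
E: empty
S: empty
W: empty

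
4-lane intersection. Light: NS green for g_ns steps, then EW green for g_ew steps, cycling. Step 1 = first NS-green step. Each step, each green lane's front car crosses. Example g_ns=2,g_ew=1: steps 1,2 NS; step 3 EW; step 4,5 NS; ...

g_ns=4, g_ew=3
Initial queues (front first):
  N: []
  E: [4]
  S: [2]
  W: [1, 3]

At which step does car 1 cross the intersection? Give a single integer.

Step 1 [NS]: N:empty,E:wait,S:car2-GO,W:wait | queues: N=0 E=1 S=0 W=2
Step 2 [NS]: N:empty,E:wait,S:empty,W:wait | queues: N=0 E=1 S=0 W=2
Step 3 [NS]: N:empty,E:wait,S:empty,W:wait | queues: N=0 E=1 S=0 W=2
Step 4 [NS]: N:empty,E:wait,S:empty,W:wait | queues: N=0 E=1 S=0 W=2
Step 5 [EW]: N:wait,E:car4-GO,S:wait,W:car1-GO | queues: N=0 E=0 S=0 W=1
Step 6 [EW]: N:wait,E:empty,S:wait,W:car3-GO | queues: N=0 E=0 S=0 W=0
Car 1 crosses at step 5

5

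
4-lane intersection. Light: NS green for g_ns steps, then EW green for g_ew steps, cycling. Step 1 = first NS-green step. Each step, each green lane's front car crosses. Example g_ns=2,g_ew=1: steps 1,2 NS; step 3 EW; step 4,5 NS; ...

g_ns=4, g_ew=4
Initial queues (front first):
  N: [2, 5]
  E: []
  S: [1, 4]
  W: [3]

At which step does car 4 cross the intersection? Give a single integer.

Step 1 [NS]: N:car2-GO,E:wait,S:car1-GO,W:wait | queues: N=1 E=0 S=1 W=1
Step 2 [NS]: N:car5-GO,E:wait,S:car4-GO,W:wait | queues: N=0 E=0 S=0 W=1
Step 3 [NS]: N:empty,E:wait,S:empty,W:wait | queues: N=0 E=0 S=0 W=1
Step 4 [NS]: N:empty,E:wait,S:empty,W:wait | queues: N=0 E=0 S=0 W=1
Step 5 [EW]: N:wait,E:empty,S:wait,W:car3-GO | queues: N=0 E=0 S=0 W=0
Car 4 crosses at step 2

2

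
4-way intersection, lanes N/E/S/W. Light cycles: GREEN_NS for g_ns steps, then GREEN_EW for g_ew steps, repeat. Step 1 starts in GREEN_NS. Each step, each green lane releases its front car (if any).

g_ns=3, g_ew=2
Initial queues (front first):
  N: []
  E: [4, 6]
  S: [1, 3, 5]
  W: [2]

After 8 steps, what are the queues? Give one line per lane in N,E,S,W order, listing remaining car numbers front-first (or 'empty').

Step 1 [NS]: N:empty,E:wait,S:car1-GO,W:wait | queues: N=0 E=2 S=2 W=1
Step 2 [NS]: N:empty,E:wait,S:car3-GO,W:wait | queues: N=0 E=2 S=1 W=1
Step 3 [NS]: N:empty,E:wait,S:car5-GO,W:wait | queues: N=0 E=2 S=0 W=1
Step 4 [EW]: N:wait,E:car4-GO,S:wait,W:car2-GO | queues: N=0 E=1 S=0 W=0
Step 5 [EW]: N:wait,E:car6-GO,S:wait,W:empty | queues: N=0 E=0 S=0 W=0

N: empty
E: empty
S: empty
W: empty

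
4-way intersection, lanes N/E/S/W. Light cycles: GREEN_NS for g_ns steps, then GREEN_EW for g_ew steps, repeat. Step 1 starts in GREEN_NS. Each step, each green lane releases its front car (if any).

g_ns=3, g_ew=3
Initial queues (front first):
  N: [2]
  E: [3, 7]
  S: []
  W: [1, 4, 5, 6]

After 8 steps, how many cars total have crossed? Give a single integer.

Answer: 6

Derivation:
Step 1 [NS]: N:car2-GO,E:wait,S:empty,W:wait | queues: N=0 E=2 S=0 W=4
Step 2 [NS]: N:empty,E:wait,S:empty,W:wait | queues: N=0 E=2 S=0 W=4
Step 3 [NS]: N:empty,E:wait,S:empty,W:wait | queues: N=0 E=2 S=0 W=4
Step 4 [EW]: N:wait,E:car3-GO,S:wait,W:car1-GO | queues: N=0 E=1 S=0 W=3
Step 5 [EW]: N:wait,E:car7-GO,S:wait,W:car4-GO | queues: N=0 E=0 S=0 W=2
Step 6 [EW]: N:wait,E:empty,S:wait,W:car5-GO | queues: N=0 E=0 S=0 W=1
Step 7 [NS]: N:empty,E:wait,S:empty,W:wait | queues: N=0 E=0 S=0 W=1
Step 8 [NS]: N:empty,E:wait,S:empty,W:wait | queues: N=0 E=0 S=0 W=1
Cars crossed by step 8: 6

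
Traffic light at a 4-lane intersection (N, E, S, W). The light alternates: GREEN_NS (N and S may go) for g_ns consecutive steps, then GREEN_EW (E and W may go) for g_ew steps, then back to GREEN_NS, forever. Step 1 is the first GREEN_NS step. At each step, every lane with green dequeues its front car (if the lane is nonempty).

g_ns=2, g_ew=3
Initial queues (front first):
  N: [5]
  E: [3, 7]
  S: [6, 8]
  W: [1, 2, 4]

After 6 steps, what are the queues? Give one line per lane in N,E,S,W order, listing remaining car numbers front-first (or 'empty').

Step 1 [NS]: N:car5-GO,E:wait,S:car6-GO,W:wait | queues: N=0 E=2 S=1 W=3
Step 2 [NS]: N:empty,E:wait,S:car8-GO,W:wait | queues: N=0 E=2 S=0 W=3
Step 3 [EW]: N:wait,E:car3-GO,S:wait,W:car1-GO | queues: N=0 E=1 S=0 W=2
Step 4 [EW]: N:wait,E:car7-GO,S:wait,W:car2-GO | queues: N=0 E=0 S=0 W=1
Step 5 [EW]: N:wait,E:empty,S:wait,W:car4-GO | queues: N=0 E=0 S=0 W=0

N: empty
E: empty
S: empty
W: empty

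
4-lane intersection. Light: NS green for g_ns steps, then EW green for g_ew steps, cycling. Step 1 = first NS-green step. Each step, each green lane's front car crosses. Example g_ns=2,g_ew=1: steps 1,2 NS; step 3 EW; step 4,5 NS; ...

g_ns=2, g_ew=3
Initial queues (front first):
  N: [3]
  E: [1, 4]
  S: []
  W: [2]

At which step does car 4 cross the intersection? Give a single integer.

Step 1 [NS]: N:car3-GO,E:wait,S:empty,W:wait | queues: N=0 E=2 S=0 W=1
Step 2 [NS]: N:empty,E:wait,S:empty,W:wait | queues: N=0 E=2 S=0 W=1
Step 3 [EW]: N:wait,E:car1-GO,S:wait,W:car2-GO | queues: N=0 E=1 S=0 W=0
Step 4 [EW]: N:wait,E:car4-GO,S:wait,W:empty | queues: N=0 E=0 S=0 W=0
Car 4 crosses at step 4

4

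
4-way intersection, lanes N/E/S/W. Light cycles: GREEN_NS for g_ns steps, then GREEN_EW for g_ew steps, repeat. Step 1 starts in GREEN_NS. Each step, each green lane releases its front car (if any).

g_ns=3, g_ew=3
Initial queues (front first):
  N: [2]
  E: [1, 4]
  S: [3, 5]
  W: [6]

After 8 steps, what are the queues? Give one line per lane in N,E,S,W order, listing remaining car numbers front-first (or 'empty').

Step 1 [NS]: N:car2-GO,E:wait,S:car3-GO,W:wait | queues: N=0 E=2 S=1 W=1
Step 2 [NS]: N:empty,E:wait,S:car5-GO,W:wait | queues: N=0 E=2 S=0 W=1
Step 3 [NS]: N:empty,E:wait,S:empty,W:wait | queues: N=0 E=2 S=0 W=1
Step 4 [EW]: N:wait,E:car1-GO,S:wait,W:car6-GO | queues: N=0 E=1 S=0 W=0
Step 5 [EW]: N:wait,E:car4-GO,S:wait,W:empty | queues: N=0 E=0 S=0 W=0

N: empty
E: empty
S: empty
W: empty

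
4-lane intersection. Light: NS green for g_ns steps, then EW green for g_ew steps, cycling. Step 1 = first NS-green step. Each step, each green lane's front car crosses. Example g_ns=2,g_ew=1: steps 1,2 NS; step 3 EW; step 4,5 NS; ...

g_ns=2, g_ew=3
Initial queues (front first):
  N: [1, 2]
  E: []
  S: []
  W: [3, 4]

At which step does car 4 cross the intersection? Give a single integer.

Step 1 [NS]: N:car1-GO,E:wait,S:empty,W:wait | queues: N=1 E=0 S=0 W=2
Step 2 [NS]: N:car2-GO,E:wait,S:empty,W:wait | queues: N=0 E=0 S=0 W=2
Step 3 [EW]: N:wait,E:empty,S:wait,W:car3-GO | queues: N=0 E=0 S=0 W=1
Step 4 [EW]: N:wait,E:empty,S:wait,W:car4-GO | queues: N=0 E=0 S=0 W=0
Car 4 crosses at step 4

4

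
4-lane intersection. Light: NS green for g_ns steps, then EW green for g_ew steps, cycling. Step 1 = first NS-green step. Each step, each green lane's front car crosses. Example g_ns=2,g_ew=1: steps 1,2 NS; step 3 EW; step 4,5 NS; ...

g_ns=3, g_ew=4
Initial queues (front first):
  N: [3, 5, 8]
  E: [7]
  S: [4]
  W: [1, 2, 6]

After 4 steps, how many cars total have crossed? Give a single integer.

Answer: 6

Derivation:
Step 1 [NS]: N:car3-GO,E:wait,S:car4-GO,W:wait | queues: N=2 E=1 S=0 W=3
Step 2 [NS]: N:car5-GO,E:wait,S:empty,W:wait | queues: N=1 E=1 S=0 W=3
Step 3 [NS]: N:car8-GO,E:wait,S:empty,W:wait | queues: N=0 E=1 S=0 W=3
Step 4 [EW]: N:wait,E:car7-GO,S:wait,W:car1-GO | queues: N=0 E=0 S=0 W=2
Cars crossed by step 4: 6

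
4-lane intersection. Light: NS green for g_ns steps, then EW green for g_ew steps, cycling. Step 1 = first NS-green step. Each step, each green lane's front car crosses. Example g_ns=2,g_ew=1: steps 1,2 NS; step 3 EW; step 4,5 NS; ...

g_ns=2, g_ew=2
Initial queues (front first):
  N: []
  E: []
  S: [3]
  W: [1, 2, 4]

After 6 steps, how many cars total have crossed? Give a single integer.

Step 1 [NS]: N:empty,E:wait,S:car3-GO,W:wait | queues: N=0 E=0 S=0 W=3
Step 2 [NS]: N:empty,E:wait,S:empty,W:wait | queues: N=0 E=0 S=0 W=3
Step 3 [EW]: N:wait,E:empty,S:wait,W:car1-GO | queues: N=0 E=0 S=0 W=2
Step 4 [EW]: N:wait,E:empty,S:wait,W:car2-GO | queues: N=0 E=0 S=0 W=1
Step 5 [NS]: N:empty,E:wait,S:empty,W:wait | queues: N=0 E=0 S=0 W=1
Step 6 [NS]: N:empty,E:wait,S:empty,W:wait | queues: N=0 E=0 S=0 W=1
Cars crossed by step 6: 3

Answer: 3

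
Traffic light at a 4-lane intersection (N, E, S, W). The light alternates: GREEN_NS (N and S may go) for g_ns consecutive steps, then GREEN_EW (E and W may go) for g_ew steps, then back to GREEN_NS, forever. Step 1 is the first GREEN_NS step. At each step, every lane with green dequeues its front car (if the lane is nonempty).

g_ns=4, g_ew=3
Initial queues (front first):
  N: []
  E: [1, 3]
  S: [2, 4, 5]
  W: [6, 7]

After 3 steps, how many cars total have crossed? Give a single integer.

Answer: 3

Derivation:
Step 1 [NS]: N:empty,E:wait,S:car2-GO,W:wait | queues: N=0 E=2 S=2 W=2
Step 2 [NS]: N:empty,E:wait,S:car4-GO,W:wait | queues: N=0 E=2 S=1 W=2
Step 3 [NS]: N:empty,E:wait,S:car5-GO,W:wait | queues: N=0 E=2 S=0 W=2
Cars crossed by step 3: 3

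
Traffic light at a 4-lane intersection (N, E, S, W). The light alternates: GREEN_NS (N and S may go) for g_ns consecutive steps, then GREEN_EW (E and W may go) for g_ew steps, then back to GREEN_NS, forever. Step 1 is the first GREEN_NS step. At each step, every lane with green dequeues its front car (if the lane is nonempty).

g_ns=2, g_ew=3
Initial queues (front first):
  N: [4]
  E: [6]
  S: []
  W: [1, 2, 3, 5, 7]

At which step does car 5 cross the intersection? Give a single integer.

Step 1 [NS]: N:car4-GO,E:wait,S:empty,W:wait | queues: N=0 E=1 S=0 W=5
Step 2 [NS]: N:empty,E:wait,S:empty,W:wait | queues: N=0 E=1 S=0 W=5
Step 3 [EW]: N:wait,E:car6-GO,S:wait,W:car1-GO | queues: N=0 E=0 S=0 W=4
Step 4 [EW]: N:wait,E:empty,S:wait,W:car2-GO | queues: N=0 E=0 S=0 W=3
Step 5 [EW]: N:wait,E:empty,S:wait,W:car3-GO | queues: N=0 E=0 S=0 W=2
Step 6 [NS]: N:empty,E:wait,S:empty,W:wait | queues: N=0 E=0 S=0 W=2
Step 7 [NS]: N:empty,E:wait,S:empty,W:wait | queues: N=0 E=0 S=0 W=2
Step 8 [EW]: N:wait,E:empty,S:wait,W:car5-GO | queues: N=0 E=0 S=0 W=1
Step 9 [EW]: N:wait,E:empty,S:wait,W:car7-GO | queues: N=0 E=0 S=0 W=0
Car 5 crosses at step 8

8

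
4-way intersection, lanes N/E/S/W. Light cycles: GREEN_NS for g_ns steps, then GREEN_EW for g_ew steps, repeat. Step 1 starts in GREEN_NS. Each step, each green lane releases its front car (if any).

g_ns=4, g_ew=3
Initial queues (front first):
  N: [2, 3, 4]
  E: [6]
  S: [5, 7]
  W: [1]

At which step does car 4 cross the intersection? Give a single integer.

Step 1 [NS]: N:car2-GO,E:wait,S:car5-GO,W:wait | queues: N=2 E=1 S=1 W=1
Step 2 [NS]: N:car3-GO,E:wait,S:car7-GO,W:wait | queues: N=1 E=1 S=0 W=1
Step 3 [NS]: N:car4-GO,E:wait,S:empty,W:wait | queues: N=0 E=1 S=0 W=1
Step 4 [NS]: N:empty,E:wait,S:empty,W:wait | queues: N=0 E=1 S=0 W=1
Step 5 [EW]: N:wait,E:car6-GO,S:wait,W:car1-GO | queues: N=0 E=0 S=0 W=0
Car 4 crosses at step 3

3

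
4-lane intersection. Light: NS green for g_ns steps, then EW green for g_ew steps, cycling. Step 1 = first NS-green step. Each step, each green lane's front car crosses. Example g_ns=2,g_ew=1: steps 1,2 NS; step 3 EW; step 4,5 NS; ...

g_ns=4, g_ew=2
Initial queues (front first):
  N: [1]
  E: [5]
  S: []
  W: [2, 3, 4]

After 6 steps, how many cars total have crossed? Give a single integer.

Answer: 4

Derivation:
Step 1 [NS]: N:car1-GO,E:wait,S:empty,W:wait | queues: N=0 E=1 S=0 W=3
Step 2 [NS]: N:empty,E:wait,S:empty,W:wait | queues: N=0 E=1 S=0 W=3
Step 3 [NS]: N:empty,E:wait,S:empty,W:wait | queues: N=0 E=1 S=0 W=3
Step 4 [NS]: N:empty,E:wait,S:empty,W:wait | queues: N=0 E=1 S=0 W=3
Step 5 [EW]: N:wait,E:car5-GO,S:wait,W:car2-GO | queues: N=0 E=0 S=0 W=2
Step 6 [EW]: N:wait,E:empty,S:wait,W:car3-GO | queues: N=0 E=0 S=0 W=1
Cars crossed by step 6: 4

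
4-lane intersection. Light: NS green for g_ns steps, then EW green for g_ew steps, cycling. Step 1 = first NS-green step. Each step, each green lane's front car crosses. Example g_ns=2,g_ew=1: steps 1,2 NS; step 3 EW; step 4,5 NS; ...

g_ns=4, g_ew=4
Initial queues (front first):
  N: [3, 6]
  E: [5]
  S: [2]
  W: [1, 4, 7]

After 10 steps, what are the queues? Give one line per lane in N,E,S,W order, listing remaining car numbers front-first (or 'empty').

Step 1 [NS]: N:car3-GO,E:wait,S:car2-GO,W:wait | queues: N=1 E=1 S=0 W=3
Step 2 [NS]: N:car6-GO,E:wait,S:empty,W:wait | queues: N=0 E=1 S=0 W=3
Step 3 [NS]: N:empty,E:wait,S:empty,W:wait | queues: N=0 E=1 S=0 W=3
Step 4 [NS]: N:empty,E:wait,S:empty,W:wait | queues: N=0 E=1 S=0 W=3
Step 5 [EW]: N:wait,E:car5-GO,S:wait,W:car1-GO | queues: N=0 E=0 S=0 W=2
Step 6 [EW]: N:wait,E:empty,S:wait,W:car4-GO | queues: N=0 E=0 S=0 W=1
Step 7 [EW]: N:wait,E:empty,S:wait,W:car7-GO | queues: N=0 E=0 S=0 W=0

N: empty
E: empty
S: empty
W: empty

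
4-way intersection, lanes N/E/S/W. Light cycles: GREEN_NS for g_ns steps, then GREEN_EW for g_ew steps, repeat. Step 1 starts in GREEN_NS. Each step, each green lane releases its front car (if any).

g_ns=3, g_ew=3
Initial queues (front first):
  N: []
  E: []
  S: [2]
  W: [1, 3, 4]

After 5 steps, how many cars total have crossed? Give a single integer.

Answer: 3

Derivation:
Step 1 [NS]: N:empty,E:wait,S:car2-GO,W:wait | queues: N=0 E=0 S=0 W=3
Step 2 [NS]: N:empty,E:wait,S:empty,W:wait | queues: N=0 E=0 S=0 W=3
Step 3 [NS]: N:empty,E:wait,S:empty,W:wait | queues: N=0 E=0 S=0 W=3
Step 4 [EW]: N:wait,E:empty,S:wait,W:car1-GO | queues: N=0 E=0 S=0 W=2
Step 5 [EW]: N:wait,E:empty,S:wait,W:car3-GO | queues: N=0 E=0 S=0 W=1
Cars crossed by step 5: 3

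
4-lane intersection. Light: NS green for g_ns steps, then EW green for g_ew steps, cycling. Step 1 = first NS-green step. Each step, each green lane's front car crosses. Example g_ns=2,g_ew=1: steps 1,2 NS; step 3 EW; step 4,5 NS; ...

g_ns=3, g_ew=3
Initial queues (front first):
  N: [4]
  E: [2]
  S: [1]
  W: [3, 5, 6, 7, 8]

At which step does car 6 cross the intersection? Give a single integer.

Step 1 [NS]: N:car4-GO,E:wait,S:car1-GO,W:wait | queues: N=0 E=1 S=0 W=5
Step 2 [NS]: N:empty,E:wait,S:empty,W:wait | queues: N=0 E=1 S=0 W=5
Step 3 [NS]: N:empty,E:wait,S:empty,W:wait | queues: N=0 E=1 S=0 W=5
Step 4 [EW]: N:wait,E:car2-GO,S:wait,W:car3-GO | queues: N=0 E=0 S=0 W=4
Step 5 [EW]: N:wait,E:empty,S:wait,W:car5-GO | queues: N=0 E=0 S=0 W=3
Step 6 [EW]: N:wait,E:empty,S:wait,W:car6-GO | queues: N=0 E=0 S=0 W=2
Step 7 [NS]: N:empty,E:wait,S:empty,W:wait | queues: N=0 E=0 S=0 W=2
Step 8 [NS]: N:empty,E:wait,S:empty,W:wait | queues: N=0 E=0 S=0 W=2
Step 9 [NS]: N:empty,E:wait,S:empty,W:wait | queues: N=0 E=0 S=0 W=2
Step 10 [EW]: N:wait,E:empty,S:wait,W:car7-GO | queues: N=0 E=0 S=0 W=1
Step 11 [EW]: N:wait,E:empty,S:wait,W:car8-GO | queues: N=0 E=0 S=0 W=0
Car 6 crosses at step 6

6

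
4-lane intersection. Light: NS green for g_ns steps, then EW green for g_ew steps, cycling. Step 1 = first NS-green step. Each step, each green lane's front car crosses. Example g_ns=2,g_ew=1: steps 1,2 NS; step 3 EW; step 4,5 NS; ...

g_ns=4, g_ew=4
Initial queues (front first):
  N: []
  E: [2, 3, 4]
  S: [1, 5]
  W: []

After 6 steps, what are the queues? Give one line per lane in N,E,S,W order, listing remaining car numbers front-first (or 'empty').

Step 1 [NS]: N:empty,E:wait,S:car1-GO,W:wait | queues: N=0 E=3 S=1 W=0
Step 2 [NS]: N:empty,E:wait,S:car5-GO,W:wait | queues: N=0 E=3 S=0 W=0
Step 3 [NS]: N:empty,E:wait,S:empty,W:wait | queues: N=0 E=3 S=0 W=0
Step 4 [NS]: N:empty,E:wait,S:empty,W:wait | queues: N=0 E=3 S=0 W=0
Step 5 [EW]: N:wait,E:car2-GO,S:wait,W:empty | queues: N=0 E=2 S=0 W=0
Step 6 [EW]: N:wait,E:car3-GO,S:wait,W:empty | queues: N=0 E=1 S=0 W=0

N: empty
E: 4
S: empty
W: empty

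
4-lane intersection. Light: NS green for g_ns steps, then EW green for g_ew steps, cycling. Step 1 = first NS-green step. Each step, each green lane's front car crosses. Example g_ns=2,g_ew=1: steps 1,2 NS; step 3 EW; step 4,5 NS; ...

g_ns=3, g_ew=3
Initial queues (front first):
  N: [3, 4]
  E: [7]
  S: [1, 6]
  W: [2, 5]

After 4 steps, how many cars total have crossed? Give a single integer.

Answer: 6

Derivation:
Step 1 [NS]: N:car3-GO,E:wait,S:car1-GO,W:wait | queues: N=1 E=1 S=1 W=2
Step 2 [NS]: N:car4-GO,E:wait,S:car6-GO,W:wait | queues: N=0 E=1 S=0 W=2
Step 3 [NS]: N:empty,E:wait,S:empty,W:wait | queues: N=0 E=1 S=0 W=2
Step 4 [EW]: N:wait,E:car7-GO,S:wait,W:car2-GO | queues: N=0 E=0 S=0 W=1
Cars crossed by step 4: 6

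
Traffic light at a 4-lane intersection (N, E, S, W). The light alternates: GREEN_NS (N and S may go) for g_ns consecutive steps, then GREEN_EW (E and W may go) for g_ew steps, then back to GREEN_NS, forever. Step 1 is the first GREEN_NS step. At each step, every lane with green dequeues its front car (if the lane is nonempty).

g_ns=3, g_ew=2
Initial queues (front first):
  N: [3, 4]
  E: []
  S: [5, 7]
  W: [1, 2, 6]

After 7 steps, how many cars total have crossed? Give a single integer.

Step 1 [NS]: N:car3-GO,E:wait,S:car5-GO,W:wait | queues: N=1 E=0 S=1 W=3
Step 2 [NS]: N:car4-GO,E:wait,S:car7-GO,W:wait | queues: N=0 E=0 S=0 W=3
Step 3 [NS]: N:empty,E:wait,S:empty,W:wait | queues: N=0 E=0 S=0 W=3
Step 4 [EW]: N:wait,E:empty,S:wait,W:car1-GO | queues: N=0 E=0 S=0 W=2
Step 5 [EW]: N:wait,E:empty,S:wait,W:car2-GO | queues: N=0 E=0 S=0 W=1
Step 6 [NS]: N:empty,E:wait,S:empty,W:wait | queues: N=0 E=0 S=0 W=1
Step 7 [NS]: N:empty,E:wait,S:empty,W:wait | queues: N=0 E=0 S=0 W=1
Cars crossed by step 7: 6

Answer: 6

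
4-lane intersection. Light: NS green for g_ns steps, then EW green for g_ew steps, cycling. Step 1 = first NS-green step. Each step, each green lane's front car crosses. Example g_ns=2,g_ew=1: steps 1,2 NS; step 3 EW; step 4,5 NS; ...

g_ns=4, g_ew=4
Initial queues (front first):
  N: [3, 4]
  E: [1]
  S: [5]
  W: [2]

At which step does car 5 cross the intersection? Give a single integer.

Step 1 [NS]: N:car3-GO,E:wait,S:car5-GO,W:wait | queues: N=1 E=1 S=0 W=1
Step 2 [NS]: N:car4-GO,E:wait,S:empty,W:wait | queues: N=0 E=1 S=0 W=1
Step 3 [NS]: N:empty,E:wait,S:empty,W:wait | queues: N=0 E=1 S=0 W=1
Step 4 [NS]: N:empty,E:wait,S:empty,W:wait | queues: N=0 E=1 S=0 W=1
Step 5 [EW]: N:wait,E:car1-GO,S:wait,W:car2-GO | queues: N=0 E=0 S=0 W=0
Car 5 crosses at step 1

1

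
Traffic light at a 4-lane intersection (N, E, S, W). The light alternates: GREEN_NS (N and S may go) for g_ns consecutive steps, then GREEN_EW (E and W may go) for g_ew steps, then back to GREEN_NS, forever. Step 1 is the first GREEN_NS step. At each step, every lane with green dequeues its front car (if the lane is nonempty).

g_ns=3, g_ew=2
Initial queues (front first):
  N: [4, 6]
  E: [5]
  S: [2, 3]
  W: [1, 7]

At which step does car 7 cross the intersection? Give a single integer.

Step 1 [NS]: N:car4-GO,E:wait,S:car2-GO,W:wait | queues: N=1 E=1 S=1 W=2
Step 2 [NS]: N:car6-GO,E:wait,S:car3-GO,W:wait | queues: N=0 E=1 S=0 W=2
Step 3 [NS]: N:empty,E:wait,S:empty,W:wait | queues: N=0 E=1 S=0 W=2
Step 4 [EW]: N:wait,E:car5-GO,S:wait,W:car1-GO | queues: N=0 E=0 S=0 W=1
Step 5 [EW]: N:wait,E:empty,S:wait,W:car7-GO | queues: N=0 E=0 S=0 W=0
Car 7 crosses at step 5

5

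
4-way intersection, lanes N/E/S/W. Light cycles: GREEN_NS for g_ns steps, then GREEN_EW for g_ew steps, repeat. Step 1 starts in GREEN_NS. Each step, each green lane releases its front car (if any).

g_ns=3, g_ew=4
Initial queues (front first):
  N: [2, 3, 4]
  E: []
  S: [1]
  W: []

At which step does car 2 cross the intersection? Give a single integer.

Step 1 [NS]: N:car2-GO,E:wait,S:car1-GO,W:wait | queues: N=2 E=0 S=0 W=0
Step 2 [NS]: N:car3-GO,E:wait,S:empty,W:wait | queues: N=1 E=0 S=0 W=0
Step 3 [NS]: N:car4-GO,E:wait,S:empty,W:wait | queues: N=0 E=0 S=0 W=0
Car 2 crosses at step 1

1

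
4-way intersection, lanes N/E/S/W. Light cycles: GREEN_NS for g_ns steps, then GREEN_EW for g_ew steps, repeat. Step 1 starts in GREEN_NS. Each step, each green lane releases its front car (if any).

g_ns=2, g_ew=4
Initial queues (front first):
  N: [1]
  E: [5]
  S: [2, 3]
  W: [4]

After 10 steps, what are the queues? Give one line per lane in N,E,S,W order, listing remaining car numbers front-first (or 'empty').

Step 1 [NS]: N:car1-GO,E:wait,S:car2-GO,W:wait | queues: N=0 E=1 S=1 W=1
Step 2 [NS]: N:empty,E:wait,S:car3-GO,W:wait | queues: N=0 E=1 S=0 W=1
Step 3 [EW]: N:wait,E:car5-GO,S:wait,W:car4-GO | queues: N=0 E=0 S=0 W=0

N: empty
E: empty
S: empty
W: empty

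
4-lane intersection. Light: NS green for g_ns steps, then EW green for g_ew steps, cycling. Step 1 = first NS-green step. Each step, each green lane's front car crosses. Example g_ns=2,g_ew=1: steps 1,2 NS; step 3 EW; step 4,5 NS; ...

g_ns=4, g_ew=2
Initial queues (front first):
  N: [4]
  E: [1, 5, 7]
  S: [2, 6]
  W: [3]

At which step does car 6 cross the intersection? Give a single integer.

Step 1 [NS]: N:car4-GO,E:wait,S:car2-GO,W:wait | queues: N=0 E=3 S=1 W=1
Step 2 [NS]: N:empty,E:wait,S:car6-GO,W:wait | queues: N=0 E=3 S=0 W=1
Step 3 [NS]: N:empty,E:wait,S:empty,W:wait | queues: N=0 E=3 S=0 W=1
Step 4 [NS]: N:empty,E:wait,S:empty,W:wait | queues: N=0 E=3 S=0 W=1
Step 5 [EW]: N:wait,E:car1-GO,S:wait,W:car3-GO | queues: N=0 E=2 S=0 W=0
Step 6 [EW]: N:wait,E:car5-GO,S:wait,W:empty | queues: N=0 E=1 S=0 W=0
Step 7 [NS]: N:empty,E:wait,S:empty,W:wait | queues: N=0 E=1 S=0 W=0
Step 8 [NS]: N:empty,E:wait,S:empty,W:wait | queues: N=0 E=1 S=0 W=0
Step 9 [NS]: N:empty,E:wait,S:empty,W:wait | queues: N=0 E=1 S=0 W=0
Step 10 [NS]: N:empty,E:wait,S:empty,W:wait | queues: N=0 E=1 S=0 W=0
Step 11 [EW]: N:wait,E:car7-GO,S:wait,W:empty | queues: N=0 E=0 S=0 W=0
Car 6 crosses at step 2

2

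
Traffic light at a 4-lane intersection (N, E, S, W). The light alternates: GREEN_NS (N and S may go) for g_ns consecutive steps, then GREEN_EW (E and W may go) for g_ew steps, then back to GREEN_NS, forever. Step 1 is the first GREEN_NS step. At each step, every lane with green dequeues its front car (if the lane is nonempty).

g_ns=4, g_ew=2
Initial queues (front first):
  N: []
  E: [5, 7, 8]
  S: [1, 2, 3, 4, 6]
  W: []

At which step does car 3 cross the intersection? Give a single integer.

Step 1 [NS]: N:empty,E:wait,S:car1-GO,W:wait | queues: N=0 E=3 S=4 W=0
Step 2 [NS]: N:empty,E:wait,S:car2-GO,W:wait | queues: N=0 E=3 S=3 W=0
Step 3 [NS]: N:empty,E:wait,S:car3-GO,W:wait | queues: N=0 E=3 S=2 W=0
Step 4 [NS]: N:empty,E:wait,S:car4-GO,W:wait | queues: N=0 E=3 S=1 W=0
Step 5 [EW]: N:wait,E:car5-GO,S:wait,W:empty | queues: N=0 E=2 S=1 W=0
Step 6 [EW]: N:wait,E:car7-GO,S:wait,W:empty | queues: N=0 E=1 S=1 W=0
Step 7 [NS]: N:empty,E:wait,S:car6-GO,W:wait | queues: N=0 E=1 S=0 W=0
Step 8 [NS]: N:empty,E:wait,S:empty,W:wait | queues: N=0 E=1 S=0 W=0
Step 9 [NS]: N:empty,E:wait,S:empty,W:wait | queues: N=0 E=1 S=0 W=0
Step 10 [NS]: N:empty,E:wait,S:empty,W:wait | queues: N=0 E=1 S=0 W=0
Step 11 [EW]: N:wait,E:car8-GO,S:wait,W:empty | queues: N=0 E=0 S=0 W=0
Car 3 crosses at step 3

3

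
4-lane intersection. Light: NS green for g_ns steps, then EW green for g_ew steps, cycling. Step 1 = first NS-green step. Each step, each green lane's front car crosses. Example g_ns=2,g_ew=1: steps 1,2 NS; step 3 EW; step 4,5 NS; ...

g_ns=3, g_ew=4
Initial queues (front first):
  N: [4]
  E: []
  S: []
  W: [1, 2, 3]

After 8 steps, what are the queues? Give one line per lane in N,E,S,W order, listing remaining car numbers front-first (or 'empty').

Step 1 [NS]: N:car4-GO,E:wait,S:empty,W:wait | queues: N=0 E=0 S=0 W=3
Step 2 [NS]: N:empty,E:wait,S:empty,W:wait | queues: N=0 E=0 S=0 W=3
Step 3 [NS]: N:empty,E:wait,S:empty,W:wait | queues: N=0 E=0 S=0 W=3
Step 4 [EW]: N:wait,E:empty,S:wait,W:car1-GO | queues: N=0 E=0 S=0 W=2
Step 5 [EW]: N:wait,E:empty,S:wait,W:car2-GO | queues: N=0 E=0 S=0 W=1
Step 6 [EW]: N:wait,E:empty,S:wait,W:car3-GO | queues: N=0 E=0 S=0 W=0

N: empty
E: empty
S: empty
W: empty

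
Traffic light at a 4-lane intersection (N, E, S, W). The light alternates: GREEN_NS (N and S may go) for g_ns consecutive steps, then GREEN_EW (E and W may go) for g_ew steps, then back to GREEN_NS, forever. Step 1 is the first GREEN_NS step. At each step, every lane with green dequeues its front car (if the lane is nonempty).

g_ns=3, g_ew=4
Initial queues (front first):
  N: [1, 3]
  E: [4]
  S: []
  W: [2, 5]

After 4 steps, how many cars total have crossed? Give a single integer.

Step 1 [NS]: N:car1-GO,E:wait,S:empty,W:wait | queues: N=1 E=1 S=0 W=2
Step 2 [NS]: N:car3-GO,E:wait,S:empty,W:wait | queues: N=0 E=1 S=0 W=2
Step 3 [NS]: N:empty,E:wait,S:empty,W:wait | queues: N=0 E=1 S=0 W=2
Step 4 [EW]: N:wait,E:car4-GO,S:wait,W:car2-GO | queues: N=0 E=0 S=0 W=1
Cars crossed by step 4: 4

Answer: 4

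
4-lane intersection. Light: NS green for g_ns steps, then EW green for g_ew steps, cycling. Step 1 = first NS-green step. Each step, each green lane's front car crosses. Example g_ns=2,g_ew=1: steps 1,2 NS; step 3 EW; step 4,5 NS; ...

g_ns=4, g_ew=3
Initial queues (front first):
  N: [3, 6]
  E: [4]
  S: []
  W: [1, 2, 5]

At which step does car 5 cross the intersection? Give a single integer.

Step 1 [NS]: N:car3-GO,E:wait,S:empty,W:wait | queues: N=1 E=1 S=0 W=3
Step 2 [NS]: N:car6-GO,E:wait,S:empty,W:wait | queues: N=0 E=1 S=0 W=3
Step 3 [NS]: N:empty,E:wait,S:empty,W:wait | queues: N=0 E=1 S=0 W=3
Step 4 [NS]: N:empty,E:wait,S:empty,W:wait | queues: N=0 E=1 S=0 W=3
Step 5 [EW]: N:wait,E:car4-GO,S:wait,W:car1-GO | queues: N=0 E=0 S=0 W=2
Step 6 [EW]: N:wait,E:empty,S:wait,W:car2-GO | queues: N=0 E=0 S=0 W=1
Step 7 [EW]: N:wait,E:empty,S:wait,W:car5-GO | queues: N=0 E=0 S=0 W=0
Car 5 crosses at step 7

7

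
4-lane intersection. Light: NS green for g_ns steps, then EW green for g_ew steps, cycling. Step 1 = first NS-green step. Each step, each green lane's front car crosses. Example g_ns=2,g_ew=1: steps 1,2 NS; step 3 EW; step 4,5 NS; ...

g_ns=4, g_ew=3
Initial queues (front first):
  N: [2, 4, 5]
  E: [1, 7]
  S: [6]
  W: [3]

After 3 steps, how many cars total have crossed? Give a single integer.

Step 1 [NS]: N:car2-GO,E:wait,S:car6-GO,W:wait | queues: N=2 E=2 S=0 W=1
Step 2 [NS]: N:car4-GO,E:wait,S:empty,W:wait | queues: N=1 E=2 S=0 W=1
Step 3 [NS]: N:car5-GO,E:wait,S:empty,W:wait | queues: N=0 E=2 S=0 W=1
Cars crossed by step 3: 4

Answer: 4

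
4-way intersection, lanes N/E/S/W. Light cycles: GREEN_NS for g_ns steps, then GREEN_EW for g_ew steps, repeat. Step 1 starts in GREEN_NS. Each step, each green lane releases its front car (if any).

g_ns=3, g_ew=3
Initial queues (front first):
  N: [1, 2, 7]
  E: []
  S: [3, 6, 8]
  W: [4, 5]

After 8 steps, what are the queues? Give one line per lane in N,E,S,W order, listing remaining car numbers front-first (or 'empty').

Step 1 [NS]: N:car1-GO,E:wait,S:car3-GO,W:wait | queues: N=2 E=0 S=2 W=2
Step 2 [NS]: N:car2-GO,E:wait,S:car6-GO,W:wait | queues: N=1 E=0 S=1 W=2
Step 3 [NS]: N:car7-GO,E:wait,S:car8-GO,W:wait | queues: N=0 E=0 S=0 W=2
Step 4 [EW]: N:wait,E:empty,S:wait,W:car4-GO | queues: N=0 E=0 S=0 W=1
Step 5 [EW]: N:wait,E:empty,S:wait,W:car5-GO | queues: N=0 E=0 S=0 W=0

N: empty
E: empty
S: empty
W: empty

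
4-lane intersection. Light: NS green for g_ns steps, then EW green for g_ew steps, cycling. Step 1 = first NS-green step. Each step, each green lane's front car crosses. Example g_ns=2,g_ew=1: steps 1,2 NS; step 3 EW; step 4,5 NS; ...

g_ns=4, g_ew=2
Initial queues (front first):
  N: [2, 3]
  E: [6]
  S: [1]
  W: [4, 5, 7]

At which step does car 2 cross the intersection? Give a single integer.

Step 1 [NS]: N:car2-GO,E:wait,S:car1-GO,W:wait | queues: N=1 E=1 S=0 W=3
Step 2 [NS]: N:car3-GO,E:wait,S:empty,W:wait | queues: N=0 E=1 S=0 W=3
Step 3 [NS]: N:empty,E:wait,S:empty,W:wait | queues: N=0 E=1 S=0 W=3
Step 4 [NS]: N:empty,E:wait,S:empty,W:wait | queues: N=0 E=1 S=0 W=3
Step 5 [EW]: N:wait,E:car6-GO,S:wait,W:car4-GO | queues: N=0 E=0 S=0 W=2
Step 6 [EW]: N:wait,E:empty,S:wait,W:car5-GO | queues: N=0 E=0 S=0 W=1
Step 7 [NS]: N:empty,E:wait,S:empty,W:wait | queues: N=0 E=0 S=0 W=1
Step 8 [NS]: N:empty,E:wait,S:empty,W:wait | queues: N=0 E=0 S=0 W=1
Step 9 [NS]: N:empty,E:wait,S:empty,W:wait | queues: N=0 E=0 S=0 W=1
Step 10 [NS]: N:empty,E:wait,S:empty,W:wait | queues: N=0 E=0 S=0 W=1
Step 11 [EW]: N:wait,E:empty,S:wait,W:car7-GO | queues: N=0 E=0 S=0 W=0
Car 2 crosses at step 1

1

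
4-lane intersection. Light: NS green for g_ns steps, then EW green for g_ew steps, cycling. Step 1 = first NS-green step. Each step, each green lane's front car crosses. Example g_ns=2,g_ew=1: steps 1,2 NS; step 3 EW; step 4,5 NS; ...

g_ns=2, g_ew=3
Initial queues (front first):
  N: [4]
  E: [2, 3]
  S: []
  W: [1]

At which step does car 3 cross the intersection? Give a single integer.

Step 1 [NS]: N:car4-GO,E:wait,S:empty,W:wait | queues: N=0 E=2 S=0 W=1
Step 2 [NS]: N:empty,E:wait,S:empty,W:wait | queues: N=0 E=2 S=0 W=1
Step 3 [EW]: N:wait,E:car2-GO,S:wait,W:car1-GO | queues: N=0 E=1 S=0 W=0
Step 4 [EW]: N:wait,E:car3-GO,S:wait,W:empty | queues: N=0 E=0 S=0 W=0
Car 3 crosses at step 4

4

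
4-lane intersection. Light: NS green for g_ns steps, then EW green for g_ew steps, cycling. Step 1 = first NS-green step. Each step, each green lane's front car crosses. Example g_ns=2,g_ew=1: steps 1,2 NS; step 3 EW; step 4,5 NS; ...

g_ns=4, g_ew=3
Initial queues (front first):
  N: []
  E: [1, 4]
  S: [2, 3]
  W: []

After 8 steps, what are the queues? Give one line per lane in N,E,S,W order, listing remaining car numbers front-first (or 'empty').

Step 1 [NS]: N:empty,E:wait,S:car2-GO,W:wait | queues: N=0 E=2 S=1 W=0
Step 2 [NS]: N:empty,E:wait,S:car3-GO,W:wait | queues: N=0 E=2 S=0 W=0
Step 3 [NS]: N:empty,E:wait,S:empty,W:wait | queues: N=0 E=2 S=0 W=0
Step 4 [NS]: N:empty,E:wait,S:empty,W:wait | queues: N=0 E=2 S=0 W=0
Step 5 [EW]: N:wait,E:car1-GO,S:wait,W:empty | queues: N=0 E=1 S=0 W=0
Step 6 [EW]: N:wait,E:car4-GO,S:wait,W:empty | queues: N=0 E=0 S=0 W=0

N: empty
E: empty
S: empty
W: empty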